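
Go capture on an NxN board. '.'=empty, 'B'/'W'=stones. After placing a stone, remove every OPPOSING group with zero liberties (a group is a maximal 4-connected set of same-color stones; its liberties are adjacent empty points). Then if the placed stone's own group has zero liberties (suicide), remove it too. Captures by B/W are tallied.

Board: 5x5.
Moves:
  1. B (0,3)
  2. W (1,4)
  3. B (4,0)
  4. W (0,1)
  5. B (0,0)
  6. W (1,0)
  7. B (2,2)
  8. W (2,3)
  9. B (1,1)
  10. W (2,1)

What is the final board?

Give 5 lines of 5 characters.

Answer: .W.B.
WB..W
.WBW.
.....
B....

Derivation:
Move 1: B@(0,3) -> caps B=0 W=0
Move 2: W@(1,4) -> caps B=0 W=0
Move 3: B@(4,0) -> caps B=0 W=0
Move 4: W@(0,1) -> caps B=0 W=0
Move 5: B@(0,0) -> caps B=0 W=0
Move 6: W@(1,0) -> caps B=0 W=1
Move 7: B@(2,2) -> caps B=0 W=1
Move 8: W@(2,3) -> caps B=0 W=1
Move 9: B@(1,1) -> caps B=0 W=1
Move 10: W@(2,1) -> caps B=0 W=1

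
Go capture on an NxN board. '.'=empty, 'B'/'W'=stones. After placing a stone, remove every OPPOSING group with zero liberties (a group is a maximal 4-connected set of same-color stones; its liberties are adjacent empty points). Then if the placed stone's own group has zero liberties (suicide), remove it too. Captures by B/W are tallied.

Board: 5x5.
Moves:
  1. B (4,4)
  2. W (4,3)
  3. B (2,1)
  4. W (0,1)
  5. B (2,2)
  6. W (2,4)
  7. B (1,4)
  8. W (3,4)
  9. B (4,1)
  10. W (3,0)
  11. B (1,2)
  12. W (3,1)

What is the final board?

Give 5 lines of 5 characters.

Move 1: B@(4,4) -> caps B=0 W=0
Move 2: W@(4,3) -> caps B=0 W=0
Move 3: B@(2,1) -> caps B=0 W=0
Move 4: W@(0,1) -> caps B=0 W=0
Move 5: B@(2,2) -> caps B=0 W=0
Move 6: W@(2,4) -> caps B=0 W=0
Move 7: B@(1,4) -> caps B=0 W=0
Move 8: W@(3,4) -> caps B=0 W=1
Move 9: B@(4,1) -> caps B=0 W=1
Move 10: W@(3,0) -> caps B=0 W=1
Move 11: B@(1,2) -> caps B=0 W=1
Move 12: W@(3,1) -> caps B=0 W=1

Answer: .W...
..B.B
.BB.W
WW..W
.B.W.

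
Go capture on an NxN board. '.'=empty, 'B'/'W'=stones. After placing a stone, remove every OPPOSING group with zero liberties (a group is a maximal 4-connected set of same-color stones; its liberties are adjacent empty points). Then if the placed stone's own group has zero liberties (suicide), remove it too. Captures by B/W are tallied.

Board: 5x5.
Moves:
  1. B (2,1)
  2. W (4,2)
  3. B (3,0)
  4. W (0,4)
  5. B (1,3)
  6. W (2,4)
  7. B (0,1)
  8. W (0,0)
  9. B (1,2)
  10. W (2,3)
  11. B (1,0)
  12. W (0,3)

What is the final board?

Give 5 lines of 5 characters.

Move 1: B@(2,1) -> caps B=0 W=0
Move 2: W@(4,2) -> caps B=0 W=0
Move 3: B@(3,0) -> caps B=0 W=0
Move 4: W@(0,4) -> caps B=0 W=0
Move 5: B@(1,3) -> caps B=0 W=0
Move 6: W@(2,4) -> caps B=0 W=0
Move 7: B@(0,1) -> caps B=0 W=0
Move 8: W@(0,0) -> caps B=0 W=0
Move 9: B@(1,2) -> caps B=0 W=0
Move 10: W@(2,3) -> caps B=0 W=0
Move 11: B@(1,0) -> caps B=1 W=0
Move 12: W@(0,3) -> caps B=1 W=0

Answer: .B.WW
B.BB.
.B.WW
B....
..W..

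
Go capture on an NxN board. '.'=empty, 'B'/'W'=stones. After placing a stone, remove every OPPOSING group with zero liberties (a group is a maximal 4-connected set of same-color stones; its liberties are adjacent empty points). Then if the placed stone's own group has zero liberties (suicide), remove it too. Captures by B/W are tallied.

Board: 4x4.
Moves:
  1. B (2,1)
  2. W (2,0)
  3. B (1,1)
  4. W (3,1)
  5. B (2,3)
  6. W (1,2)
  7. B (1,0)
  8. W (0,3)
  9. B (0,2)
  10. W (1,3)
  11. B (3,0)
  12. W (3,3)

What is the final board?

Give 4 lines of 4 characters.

Move 1: B@(2,1) -> caps B=0 W=0
Move 2: W@(2,0) -> caps B=0 W=0
Move 3: B@(1,1) -> caps B=0 W=0
Move 4: W@(3,1) -> caps B=0 W=0
Move 5: B@(2,3) -> caps B=0 W=0
Move 6: W@(1,2) -> caps B=0 W=0
Move 7: B@(1,0) -> caps B=0 W=0
Move 8: W@(0,3) -> caps B=0 W=0
Move 9: B@(0,2) -> caps B=0 W=0
Move 10: W@(1,3) -> caps B=0 W=0
Move 11: B@(3,0) -> caps B=1 W=0
Move 12: W@(3,3) -> caps B=1 W=0

Answer: ..BW
BBWW
.B.B
BW.W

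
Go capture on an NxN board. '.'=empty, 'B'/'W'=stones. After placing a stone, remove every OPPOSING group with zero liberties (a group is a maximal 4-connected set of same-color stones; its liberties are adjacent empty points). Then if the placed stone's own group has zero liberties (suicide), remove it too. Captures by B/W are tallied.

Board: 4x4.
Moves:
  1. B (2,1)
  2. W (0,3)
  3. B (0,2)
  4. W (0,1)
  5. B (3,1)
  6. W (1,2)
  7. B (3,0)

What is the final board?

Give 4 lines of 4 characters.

Move 1: B@(2,1) -> caps B=0 W=0
Move 2: W@(0,3) -> caps B=0 W=0
Move 3: B@(0,2) -> caps B=0 W=0
Move 4: W@(0,1) -> caps B=0 W=0
Move 5: B@(3,1) -> caps B=0 W=0
Move 6: W@(1,2) -> caps B=0 W=1
Move 7: B@(3,0) -> caps B=0 W=1

Answer: .W.W
..W.
.B..
BB..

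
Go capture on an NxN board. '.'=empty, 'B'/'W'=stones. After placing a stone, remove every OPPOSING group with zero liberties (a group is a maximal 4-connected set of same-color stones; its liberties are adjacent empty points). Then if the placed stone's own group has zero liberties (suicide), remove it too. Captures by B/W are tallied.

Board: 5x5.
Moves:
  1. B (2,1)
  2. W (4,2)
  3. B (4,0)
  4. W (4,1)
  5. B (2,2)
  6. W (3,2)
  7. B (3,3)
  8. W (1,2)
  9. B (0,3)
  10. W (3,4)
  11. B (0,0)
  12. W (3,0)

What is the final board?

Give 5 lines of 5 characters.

Move 1: B@(2,1) -> caps B=0 W=0
Move 2: W@(4,2) -> caps B=0 W=0
Move 3: B@(4,0) -> caps B=0 W=0
Move 4: W@(4,1) -> caps B=0 W=0
Move 5: B@(2,2) -> caps B=0 W=0
Move 6: W@(3,2) -> caps B=0 W=0
Move 7: B@(3,3) -> caps B=0 W=0
Move 8: W@(1,2) -> caps B=0 W=0
Move 9: B@(0,3) -> caps B=0 W=0
Move 10: W@(3,4) -> caps B=0 W=0
Move 11: B@(0,0) -> caps B=0 W=0
Move 12: W@(3,0) -> caps B=0 W=1

Answer: B..B.
..W..
.BB..
W.WBW
.WW..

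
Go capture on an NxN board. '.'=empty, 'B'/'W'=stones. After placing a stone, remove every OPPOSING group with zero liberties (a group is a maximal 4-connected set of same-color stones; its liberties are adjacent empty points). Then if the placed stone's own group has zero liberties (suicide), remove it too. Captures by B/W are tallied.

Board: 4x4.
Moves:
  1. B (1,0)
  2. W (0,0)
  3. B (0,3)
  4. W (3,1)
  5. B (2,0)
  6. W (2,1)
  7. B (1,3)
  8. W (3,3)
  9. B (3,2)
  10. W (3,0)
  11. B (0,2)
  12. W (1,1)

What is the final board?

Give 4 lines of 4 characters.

Answer: W.BB
.W.B
.W..
WWBW

Derivation:
Move 1: B@(1,0) -> caps B=0 W=0
Move 2: W@(0,0) -> caps B=0 W=0
Move 3: B@(0,3) -> caps B=0 W=0
Move 4: W@(3,1) -> caps B=0 W=0
Move 5: B@(2,0) -> caps B=0 W=0
Move 6: W@(2,1) -> caps B=0 W=0
Move 7: B@(1,3) -> caps B=0 W=0
Move 8: W@(3,3) -> caps B=0 W=0
Move 9: B@(3,2) -> caps B=0 W=0
Move 10: W@(3,0) -> caps B=0 W=0
Move 11: B@(0,2) -> caps B=0 W=0
Move 12: W@(1,1) -> caps B=0 W=2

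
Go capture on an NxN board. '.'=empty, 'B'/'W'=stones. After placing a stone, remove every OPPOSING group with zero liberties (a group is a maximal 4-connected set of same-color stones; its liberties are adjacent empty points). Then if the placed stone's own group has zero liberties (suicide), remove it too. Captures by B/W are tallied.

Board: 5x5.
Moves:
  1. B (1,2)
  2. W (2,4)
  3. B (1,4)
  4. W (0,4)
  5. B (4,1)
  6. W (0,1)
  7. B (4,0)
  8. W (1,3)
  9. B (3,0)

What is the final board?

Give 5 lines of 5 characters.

Answer: .W..W
..BW.
....W
B....
BB...

Derivation:
Move 1: B@(1,2) -> caps B=0 W=0
Move 2: W@(2,4) -> caps B=0 W=0
Move 3: B@(1,4) -> caps B=0 W=0
Move 4: W@(0,4) -> caps B=0 W=0
Move 5: B@(4,1) -> caps B=0 W=0
Move 6: W@(0,1) -> caps B=0 W=0
Move 7: B@(4,0) -> caps B=0 W=0
Move 8: W@(1,3) -> caps B=0 W=1
Move 9: B@(3,0) -> caps B=0 W=1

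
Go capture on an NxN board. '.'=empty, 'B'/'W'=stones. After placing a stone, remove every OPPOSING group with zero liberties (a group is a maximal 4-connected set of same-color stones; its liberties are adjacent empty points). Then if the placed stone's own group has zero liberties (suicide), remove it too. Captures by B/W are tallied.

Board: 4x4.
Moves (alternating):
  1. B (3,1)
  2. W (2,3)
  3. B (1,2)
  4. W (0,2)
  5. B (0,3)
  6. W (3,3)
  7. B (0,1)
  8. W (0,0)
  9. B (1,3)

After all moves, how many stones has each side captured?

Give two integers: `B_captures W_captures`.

Move 1: B@(3,1) -> caps B=0 W=0
Move 2: W@(2,3) -> caps B=0 W=0
Move 3: B@(1,2) -> caps B=0 W=0
Move 4: W@(0,2) -> caps B=0 W=0
Move 5: B@(0,3) -> caps B=0 W=0
Move 6: W@(3,3) -> caps B=0 W=0
Move 7: B@(0,1) -> caps B=1 W=0
Move 8: W@(0,0) -> caps B=1 W=0
Move 9: B@(1,3) -> caps B=1 W=0

Answer: 1 0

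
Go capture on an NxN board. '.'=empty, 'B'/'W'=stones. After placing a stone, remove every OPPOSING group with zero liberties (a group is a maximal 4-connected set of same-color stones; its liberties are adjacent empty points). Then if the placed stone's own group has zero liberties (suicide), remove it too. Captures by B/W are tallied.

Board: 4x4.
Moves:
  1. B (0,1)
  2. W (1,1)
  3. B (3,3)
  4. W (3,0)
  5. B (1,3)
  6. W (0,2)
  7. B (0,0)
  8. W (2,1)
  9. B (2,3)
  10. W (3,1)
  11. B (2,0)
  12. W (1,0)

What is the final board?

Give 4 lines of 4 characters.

Move 1: B@(0,1) -> caps B=0 W=0
Move 2: W@(1,1) -> caps B=0 W=0
Move 3: B@(3,3) -> caps B=0 W=0
Move 4: W@(3,0) -> caps B=0 W=0
Move 5: B@(1,3) -> caps B=0 W=0
Move 6: W@(0,2) -> caps B=0 W=0
Move 7: B@(0,0) -> caps B=0 W=0
Move 8: W@(2,1) -> caps B=0 W=0
Move 9: B@(2,3) -> caps B=0 W=0
Move 10: W@(3,1) -> caps B=0 W=0
Move 11: B@(2,0) -> caps B=0 W=0
Move 12: W@(1,0) -> caps B=0 W=3

Answer: ..W.
WW.B
.W.B
WW.B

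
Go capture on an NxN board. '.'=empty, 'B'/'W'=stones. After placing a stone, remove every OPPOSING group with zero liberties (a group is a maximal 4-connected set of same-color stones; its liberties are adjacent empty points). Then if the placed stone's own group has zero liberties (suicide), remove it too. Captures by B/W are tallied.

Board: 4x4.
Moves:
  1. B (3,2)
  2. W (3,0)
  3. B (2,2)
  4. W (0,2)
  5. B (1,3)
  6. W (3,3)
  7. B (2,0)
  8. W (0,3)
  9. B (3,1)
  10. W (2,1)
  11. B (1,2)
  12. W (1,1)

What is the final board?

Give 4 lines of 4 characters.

Move 1: B@(3,2) -> caps B=0 W=0
Move 2: W@(3,0) -> caps B=0 W=0
Move 3: B@(2,2) -> caps B=0 W=0
Move 4: W@(0,2) -> caps B=0 W=0
Move 5: B@(1,3) -> caps B=0 W=0
Move 6: W@(3,3) -> caps B=0 W=0
Move 7: B@(2,0) -> caps B=0 W=0
Move 8: W@(0,3) -> caps B=0 W=0
Move 9: B@(3,1) -> caps B=1 W=0
Move 10: W@(2,1) -> caps B=1 W=0
Move 11: B@(1,2) -> caps B=1 W=0
Move 12: W@(1,1) -> caps B=1 W=0

Answer: ..WW
.WBB
BWB.
.BBW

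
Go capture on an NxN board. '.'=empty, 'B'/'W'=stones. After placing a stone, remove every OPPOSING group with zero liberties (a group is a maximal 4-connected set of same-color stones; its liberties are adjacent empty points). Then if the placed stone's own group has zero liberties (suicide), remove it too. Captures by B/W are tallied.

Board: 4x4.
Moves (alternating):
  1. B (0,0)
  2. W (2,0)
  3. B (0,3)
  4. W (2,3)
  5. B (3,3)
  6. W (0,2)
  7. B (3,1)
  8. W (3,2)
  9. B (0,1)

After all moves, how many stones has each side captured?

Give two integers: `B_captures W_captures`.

Answer: 0 1

Derivation:
Move 1: B@(0,0) -> caps B=0 W=0
Move 2: W@(2,0) -> caps B=0 W=0
Move 3: B@(0,3) -> caps B=0 W=0
Move 4: W@(2,3) -> caps B=0 W=0
Move 5: B@(3,3) -> caps B=0 W=0
Move 6: W@(0,2) -> caps B=0 W=0
Move 7: B@(3,1) -> caps B=0 W=0
Move 8: W@(3,2) -> caps B=0 W=1
Move 9: B@(0,1) -> caps B=0 W=1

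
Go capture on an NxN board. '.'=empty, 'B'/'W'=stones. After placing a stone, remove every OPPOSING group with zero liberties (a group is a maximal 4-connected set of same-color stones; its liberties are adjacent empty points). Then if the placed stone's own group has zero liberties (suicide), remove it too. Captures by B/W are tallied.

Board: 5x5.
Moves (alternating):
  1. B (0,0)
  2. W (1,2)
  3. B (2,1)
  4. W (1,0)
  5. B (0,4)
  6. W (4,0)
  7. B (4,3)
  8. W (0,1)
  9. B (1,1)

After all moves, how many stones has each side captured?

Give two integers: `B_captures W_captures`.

Answer: 0 1

Derivation:
Move 1: B@(0,0) -> caps B=0 W=0
Move 2: W@(1,2) -> caps B=0 W=0
Move 3: B@(2,1) -> caps B=0 W=0
Move 4: W@(1,0) -> caps B=0 W=0
Move 5: B@(0,4) -> caps B=0 W=0
Move 6: W@(4,0) -> caps B=0 W=0
Move 7: B@(4,3) -> caps B=0 W=0
Move 8: W@(0,1) -> caps B=0 W=1
Move 9: B@(1,1) -> caps B=0 W=1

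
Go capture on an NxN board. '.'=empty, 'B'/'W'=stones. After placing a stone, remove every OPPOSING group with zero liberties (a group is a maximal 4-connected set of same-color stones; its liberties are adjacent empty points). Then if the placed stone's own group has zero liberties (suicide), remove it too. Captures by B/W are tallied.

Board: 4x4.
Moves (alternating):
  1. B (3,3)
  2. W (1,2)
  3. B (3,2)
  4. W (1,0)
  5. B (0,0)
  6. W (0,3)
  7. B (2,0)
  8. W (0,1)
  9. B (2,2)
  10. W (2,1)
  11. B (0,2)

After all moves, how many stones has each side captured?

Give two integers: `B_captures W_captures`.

Move 1: B@(3,3) -> caps B=0 W=0
Move 2: W@(1,2) -> caps B=0 W=0
Move 3: B@(3,2) -> caps B=0 W=0
Move 4: W@(1,0) -> caps B=0 W=0
Move 5: B@(0,0) -> caps B=0 W=0
Move 6: W@(0,3) -> caps B=0 W=0
Move 7: B@(2,0) -> caps B=0 W=0
Move 8: W@(0,1) -> caps B=0 W=1
Move 9: B@(2,2) -> caps B=0 W=1
Move 10: W@(2,1) -> caps B=0 W=1
Move 11: B@(0,2) -> caps B=0 W=1

Answer: 0 1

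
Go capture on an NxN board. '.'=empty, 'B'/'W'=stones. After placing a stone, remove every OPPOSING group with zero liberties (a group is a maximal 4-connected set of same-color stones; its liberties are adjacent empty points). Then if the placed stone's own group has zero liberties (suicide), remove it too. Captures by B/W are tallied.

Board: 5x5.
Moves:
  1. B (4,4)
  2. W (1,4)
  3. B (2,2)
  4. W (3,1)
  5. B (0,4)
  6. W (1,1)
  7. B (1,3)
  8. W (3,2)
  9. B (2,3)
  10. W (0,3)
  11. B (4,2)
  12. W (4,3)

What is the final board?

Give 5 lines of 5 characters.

Answer: ...W.
.W.BW
..BB.
.WW..
..BWB

Derivation:
Move 1: B@(4,4) -> caps B=0 W=0
Move 2: W@(1,4) -> caps B=0 W=0
Move 3: B@(2,2) -> caps B=0 W=0
Move 4: W@(3,1) -> caps B=0 W=0
Move 5: B@(0,4) -> caps B=0 W=0
Move 6: W@(1,1) -> caps B=0 W=0
Move 7: B@(1,3) -> caps B=0 W=0
Move 8: W@(3,2) -> caps B=0 W=0
Move 9: B@(2,3) -> caps B=0 W=0
Move 10: W@(0,3) -> caps B=0 W=1
Move 11: B@(4,2) -> caps B=0 W=1
Move 12: W@(4,3) -> caps B=0 W=1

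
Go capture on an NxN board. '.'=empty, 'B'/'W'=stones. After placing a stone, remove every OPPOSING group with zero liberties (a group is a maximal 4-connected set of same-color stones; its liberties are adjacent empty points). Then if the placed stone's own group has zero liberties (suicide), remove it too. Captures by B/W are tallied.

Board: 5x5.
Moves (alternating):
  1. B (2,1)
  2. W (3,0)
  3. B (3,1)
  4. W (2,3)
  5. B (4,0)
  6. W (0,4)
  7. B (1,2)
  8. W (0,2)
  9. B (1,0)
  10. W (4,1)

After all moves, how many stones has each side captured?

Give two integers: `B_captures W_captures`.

Answer: 0 1

Derivation:
Move 1: B@(2,1) -> caps B=0 W=0
Move 2: W@(3,0) -> caps B=0 W=0
Move 3: B@(3,1) -> caps B=0 W=0
Move 4: W@(2,3) -> caps B=0 W=0
Move 5: B@(4,0) -> caps B=0 W=0
Move 6: W@(0,4) -> caps B=0 W=0
Move 7: B@(1,2) -> caps B=0 W=0
Move 8: W@(0,2) -> caps B=0 W=0
Move 9: B@(1,0) -> caps B=0 W=0
Move 10: W@(4,1) -> caps B=0 W=1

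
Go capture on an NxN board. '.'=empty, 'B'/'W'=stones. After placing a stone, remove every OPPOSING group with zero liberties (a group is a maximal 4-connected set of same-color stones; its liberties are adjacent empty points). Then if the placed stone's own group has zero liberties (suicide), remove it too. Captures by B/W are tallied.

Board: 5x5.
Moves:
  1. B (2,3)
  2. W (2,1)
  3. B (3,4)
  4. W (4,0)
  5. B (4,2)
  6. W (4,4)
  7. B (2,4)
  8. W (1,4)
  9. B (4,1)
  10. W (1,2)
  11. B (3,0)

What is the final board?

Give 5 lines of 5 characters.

Answer: .....
..W.W
.W.BB
B...B
.BB.W

Derivation:
Move 1: B@(2,3) -> caps B=0 W=0
Move 2: W@(2,1) -> caps B=0 W=0
Move 3: B@(3,4) -> caps B=0 W=0
Move 4: W@(4,0) -> caps B=0 W=0
Move 5: B@(4,2) -> caps B=0 W=0
Move 6: W@(4,4) -> caps B=0 W=0
Move 7: B@(2,4) -> caps B=0 W=0
Move 8: W@(1,4) -> caps B=0 W=0
Move 9: B@(4,1) -> caps B=0 W=0
Move 10: W@(1,2) -> caps B=0 W=0
Move 11: B@(3,0) -> caps B=1 W=0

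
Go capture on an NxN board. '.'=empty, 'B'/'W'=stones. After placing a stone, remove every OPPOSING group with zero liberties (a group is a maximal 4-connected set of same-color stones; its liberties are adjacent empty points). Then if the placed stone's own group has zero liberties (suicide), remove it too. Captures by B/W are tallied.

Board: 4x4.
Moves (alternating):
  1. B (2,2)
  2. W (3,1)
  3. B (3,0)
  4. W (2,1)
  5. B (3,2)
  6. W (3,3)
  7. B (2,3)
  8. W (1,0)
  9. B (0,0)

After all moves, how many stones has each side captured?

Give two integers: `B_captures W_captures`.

Move 1: B@(2,2) -> caps B=0 W=0
Move 2: W@(3,1) -> caps B=0 W=0
Move 3: B@(3,0) -> caps B=0 W=0
Move 4: W@(2,1) -> caps B=0 W=0
Move 5: B@(3,2) -> caps B=0 W=0
Move 6: W@(3,3) -> caps B=0 W=0
Move 7: B@(2,3) -> caps B=1 W=0
Move 8: W@(1,0) -> caps B=1 W=0
Move 9: B@(0,0) -> caps B=1 W=0

Answer: 1 0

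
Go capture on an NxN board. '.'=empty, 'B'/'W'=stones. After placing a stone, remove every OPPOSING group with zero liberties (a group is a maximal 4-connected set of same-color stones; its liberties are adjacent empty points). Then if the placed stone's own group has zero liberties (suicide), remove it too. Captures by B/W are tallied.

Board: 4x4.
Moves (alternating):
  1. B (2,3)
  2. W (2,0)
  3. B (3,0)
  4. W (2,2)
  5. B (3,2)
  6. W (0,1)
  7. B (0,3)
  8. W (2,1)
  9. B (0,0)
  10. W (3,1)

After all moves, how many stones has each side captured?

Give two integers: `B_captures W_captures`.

Answer: 0 1

Derivation:
Move 1: B@(2,3) -> caps B=0 W=0
Move 2: W@(2,0) -> caps B=0 W=0
Move 3: B@(3,0) -> caps B=0 W=0
Move 4: W@(2,2) -> caps B=0 W=0
Move 5: B@(3,2) -> caps B=0 W=0
Move 6: W@(0,1) -> caps B=0 W=0
Move 7: B@(0,3) -> caps B=0 W=0
Move 8: W@(2,1) -> caps B=0 W=0
Move 9: B@(0,0) -> caps B=0 W=0
Move 10: W@(3,1) -> caps B=0 W=1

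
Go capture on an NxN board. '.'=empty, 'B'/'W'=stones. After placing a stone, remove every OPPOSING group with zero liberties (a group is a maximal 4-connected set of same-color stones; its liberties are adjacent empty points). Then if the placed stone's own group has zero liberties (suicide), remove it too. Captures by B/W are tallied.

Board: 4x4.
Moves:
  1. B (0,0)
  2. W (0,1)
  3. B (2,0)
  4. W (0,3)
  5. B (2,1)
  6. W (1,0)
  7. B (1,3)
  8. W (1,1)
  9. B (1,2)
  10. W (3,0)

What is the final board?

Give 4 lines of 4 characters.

Answer: .W.W
WWBB
BB..
W...

Derivation:
Move 1: B@(0,0) -> caps B=0 W=0
Move 2: W@(0,1) -> caps B=0 W=0
Move 3: B@(2,0) -> caps B=0 W=0
Move 4: W@(0,3) -> caps B=0 W=0
Move 5: B@(2,1) -> caps B=0 W=0
Move 6: W@(1,0) -> caps B=0 W=1
Move 7: B@(1,3) -> caps B=0 W=1
Move 8: W@(1,1) -> caps B=0 W=1
Move 9: B@(1,2) -> caps B=0 W=1
Move 10: W@(3,0) -> caps B=0 W=1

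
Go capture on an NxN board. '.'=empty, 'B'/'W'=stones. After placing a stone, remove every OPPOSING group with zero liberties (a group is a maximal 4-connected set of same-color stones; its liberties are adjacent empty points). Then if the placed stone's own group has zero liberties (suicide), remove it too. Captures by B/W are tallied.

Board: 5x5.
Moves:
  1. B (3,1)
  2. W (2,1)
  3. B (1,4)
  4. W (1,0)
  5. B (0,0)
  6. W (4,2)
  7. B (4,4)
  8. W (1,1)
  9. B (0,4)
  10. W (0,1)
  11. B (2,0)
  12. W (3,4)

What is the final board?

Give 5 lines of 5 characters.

Answer: .W..B
WW..B
BW...
.B..W
..W.B

Derivation:
Move 1: B@(3,1) -> caps B=0 W=0
Move 2: W@(2,1) -> caps B=0 W=0
Move 3: B@(1,4) -> caps B=0 W=0
Move 4: W@(1,0) -> caps B=0 W=0
Move 5: B@(0,0) -> caps B=0 W=0
Move 6: W@(4,2) -> caps B=0 W=0
Move 7: B@(4,4) -> caps B=0 W=0
Move 8: W@(1,1) -> caps B=0 W=0
Move 9: B@(0,4) -> caps B=0 W=0
Move 10: W@(0,1) -> caps B=0 W=1
Move 11: B@(2,0) -> caps B=0 W=1
Move 12: W@(3,4) -> caps B=0 W=1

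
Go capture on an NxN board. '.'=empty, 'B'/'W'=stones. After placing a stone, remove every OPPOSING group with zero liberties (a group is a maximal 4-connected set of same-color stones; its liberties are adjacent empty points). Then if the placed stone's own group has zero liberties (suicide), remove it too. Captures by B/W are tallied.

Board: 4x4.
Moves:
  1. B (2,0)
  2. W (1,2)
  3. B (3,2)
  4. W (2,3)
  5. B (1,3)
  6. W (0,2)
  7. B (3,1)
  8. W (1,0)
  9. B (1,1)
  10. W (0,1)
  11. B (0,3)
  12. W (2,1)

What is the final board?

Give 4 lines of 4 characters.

Answer: .WW.
W.W.
BW.W
.BB.

Derivation:
Move 1: B@(2,0) -> caps B=0 W=0
Move 2: W@(1,2) -> caps B=0 W=0
Move 3: B@(3,2) -> caps B=0 W=0
Move 4: W@(2,3) -> caps B=0 W=0
Move 5: B@(1,3) -> caps B=0 W=0
Move 6: W@(0,2) -> caps B=0 W=0
Move 7: B@(3,1) -> caps B=0 W=0
Move 8: W@(1,0) -> caps B=0 W=0
Move 9: B@(1,1) -> caps B=0 W=0
Move 10: W@(0,1) -> caps B=0 W=0
Move 11: B@(0,3) -> caps B=0 W=0
Move 12: W@(2,1) -> caps B=0 W=1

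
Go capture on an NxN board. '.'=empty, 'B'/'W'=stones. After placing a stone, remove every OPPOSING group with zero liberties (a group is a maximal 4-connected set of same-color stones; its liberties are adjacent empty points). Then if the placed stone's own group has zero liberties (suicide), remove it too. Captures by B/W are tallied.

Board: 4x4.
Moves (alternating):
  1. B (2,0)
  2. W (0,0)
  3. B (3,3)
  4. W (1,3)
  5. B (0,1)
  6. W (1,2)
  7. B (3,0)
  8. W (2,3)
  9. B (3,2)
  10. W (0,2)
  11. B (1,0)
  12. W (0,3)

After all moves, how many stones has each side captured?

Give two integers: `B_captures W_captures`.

Move 1: B@(2,0) -> caps B=0 W=0
Move 2: W@(0,0) -> caps B=0 W=0
Move 3: B@(3,3) -> caps B=0 W=0
Move 4: W@(1,3) -> caps B=0 W=0
Move 5: B@(0,1) -> caps B=0 W=0
Move 6: W@(1,2) -> caps B=0 W=0
Move 7: B@(3,0) -> caps B=0 W=0
Move 8: W@(2,3) -> caps B=0 W=0
Move 9: B@(3,2) -> caps B=0 W=0
Move 10: W@(0,2) -> caps B=0 W=0
Move 11: B@(1,0) -> caps B=1 W=0
Move 12: W@(0,3) -> caps B=1 W=0

Answer: 1 0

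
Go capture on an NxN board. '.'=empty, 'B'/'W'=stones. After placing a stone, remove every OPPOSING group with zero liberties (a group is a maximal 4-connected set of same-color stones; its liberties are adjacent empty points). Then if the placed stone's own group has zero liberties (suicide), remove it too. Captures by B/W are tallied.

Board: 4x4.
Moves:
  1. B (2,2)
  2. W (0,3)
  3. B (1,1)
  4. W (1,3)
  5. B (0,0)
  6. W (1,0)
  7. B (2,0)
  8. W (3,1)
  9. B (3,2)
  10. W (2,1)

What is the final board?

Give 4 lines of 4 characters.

Move 1: B@(2,2) -> caps B=0 W=0
Move 2: W@(0,3) -> caps B=0 W=0
Move 3: B@(1,1) -> caps B=0 W=0
Move 4: W@(1,3) -> caps B=0 W=0
Move 5: B@(0,0) -> caps B=0 W=0
Move 6: W@(1,0) -> caps B=0 W=0
Move 7: B@(2,0) -> caps B=1 W=0
Move 8: W@(3,1) -> caps B=1 W=0
Move 9: B@(3,2) -> caps B=1 W=0
Move 10: W@(2,1) -> caps B=1 W=0

Answer: B..W
.B.W
BWB.
.WB.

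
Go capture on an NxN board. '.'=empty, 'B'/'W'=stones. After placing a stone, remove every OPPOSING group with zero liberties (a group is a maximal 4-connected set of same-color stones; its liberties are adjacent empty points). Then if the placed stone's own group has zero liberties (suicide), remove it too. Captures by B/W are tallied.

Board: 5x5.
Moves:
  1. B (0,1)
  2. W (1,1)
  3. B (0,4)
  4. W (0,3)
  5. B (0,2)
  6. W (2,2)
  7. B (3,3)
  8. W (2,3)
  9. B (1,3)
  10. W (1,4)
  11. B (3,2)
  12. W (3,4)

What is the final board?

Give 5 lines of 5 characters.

Move 1: B@(0,1) -> caps B=0 W=0
Move 2: W@(1,1) -> caps B=0 W=0
Move 3: B@(0,4) -> caps B=0 W=0
Move 4: W@(0,3) -> caps B=0 W=0
Move 5: B@(0,2) -> caps B=0 W=0
Move 6: W@(2,2) -> caps B=0 W=0
Move 7: B@(3,3) -> caps B=0 W=0
Move 8: W@(2,3) -> caps B=0 W=0
Move 9: B@(1,3) -> caps B=1 W=0
Move 10: W@(1,4) -> caps B=1 W=0
Move 11: B@(3,2) -> caps B=1 W=0
Move 12: W@(3,4) -> caps B=1 W=0

Answer: .BB.B
.W.BW
..WW.
..BBW
.....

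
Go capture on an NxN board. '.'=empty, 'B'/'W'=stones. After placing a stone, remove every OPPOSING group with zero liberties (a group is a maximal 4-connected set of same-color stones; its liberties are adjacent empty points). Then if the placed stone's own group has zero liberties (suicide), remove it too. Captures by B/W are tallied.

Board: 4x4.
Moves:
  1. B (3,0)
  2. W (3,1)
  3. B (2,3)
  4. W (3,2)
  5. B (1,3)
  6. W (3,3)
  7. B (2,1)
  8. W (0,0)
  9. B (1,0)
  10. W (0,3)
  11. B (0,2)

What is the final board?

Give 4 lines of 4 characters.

Move 1: B@(3,0) -> caps B=0 W=0
Move 2: W@(3,1) -> caps B=0 W=0
Move 3: B@(2,3) -> caps B=0 W=0
Move 4: W@(3,2) -> caps B=0 W=0
Move 5: B@(1,3) -> caps B=0 W=0
Move 6: W@(3,3) -> caps B=0 W=0
Move 7: B@(2,1) -> caps B=0 W=0
Move 8: W@(0,0) -> caps B=0 W=0
Move 9: B@(1,0) -> caps B=0 W=0
Move 10: W@(0,3) -> caps B=0 W=0
Move 11: B@(0,2) -> caps B=1 W=0

Answer: W.B.
B..B
.B.B
BWWW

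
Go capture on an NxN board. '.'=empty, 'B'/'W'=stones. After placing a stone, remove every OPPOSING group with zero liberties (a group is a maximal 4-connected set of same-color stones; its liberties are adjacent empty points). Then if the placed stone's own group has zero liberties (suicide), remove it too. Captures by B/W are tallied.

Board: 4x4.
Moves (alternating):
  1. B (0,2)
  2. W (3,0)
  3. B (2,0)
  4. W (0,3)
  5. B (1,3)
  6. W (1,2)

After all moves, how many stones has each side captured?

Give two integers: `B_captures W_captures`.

Answer: 1 0

Derivation:
Move 1: B@(0,2) -> caps B=0 W=0
Move 2: W@(3,0) -> caps B=0 W=0
Move 3: B@(2,0) -> caps B=0 W=0
Move 4: W@(0,3) -> caps B=0 W=0
Move 5: B@(1,3) -> caps B=1 W=0
Move 6: W@(1,2) -> caps B=1 W=0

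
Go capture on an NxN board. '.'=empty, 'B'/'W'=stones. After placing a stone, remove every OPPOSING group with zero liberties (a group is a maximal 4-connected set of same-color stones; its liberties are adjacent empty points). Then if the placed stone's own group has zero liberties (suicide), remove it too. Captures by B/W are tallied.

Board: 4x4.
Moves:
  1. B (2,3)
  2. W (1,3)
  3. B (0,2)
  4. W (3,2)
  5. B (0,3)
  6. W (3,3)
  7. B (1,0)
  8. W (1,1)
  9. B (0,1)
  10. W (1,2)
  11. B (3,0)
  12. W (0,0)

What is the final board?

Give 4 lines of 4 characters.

Answer: W...
BWWW
...B
B.WW

Derivation:
Move 1: B@(2,3) -> caps B=0 W=0
Move 2: W@(1,3) -> caps B=0 W=0
Move 3: B@(0,2) -> caps B=0 W=0
Move 4: W@(3,2) -> caps B=0 W=0
Move 5: B@(0,3) -> caps B=0 W=0
Move 6: W@(3,3) -> caps B=0 W=0
Move 7: B@(1,0) -> caps B=0 W=0
Move 8: W@(1,1) -> caps B=0 W=0
Move 9: B@(0,1) -> caps B=0 W=0
Move 10: W@(1,2) -> caps B=0 W=0
Move 11: B@(3,0) -> caps B=0 W=0
Move 12: W@(0,0) -> caps B=0 W=3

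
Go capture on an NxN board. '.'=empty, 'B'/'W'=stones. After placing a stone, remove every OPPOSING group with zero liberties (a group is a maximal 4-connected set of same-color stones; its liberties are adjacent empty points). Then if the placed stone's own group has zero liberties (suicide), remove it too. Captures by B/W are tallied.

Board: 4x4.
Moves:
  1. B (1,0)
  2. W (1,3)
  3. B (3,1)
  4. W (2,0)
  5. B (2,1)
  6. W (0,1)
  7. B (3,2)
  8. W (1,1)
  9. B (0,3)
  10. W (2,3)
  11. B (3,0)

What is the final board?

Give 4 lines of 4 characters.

Move 1: B@(1,0) -> caps B=0 W=0
Move 2: W@(1,3) -> caps B=0 W=0
Move 3: B@(3,1) -> caps B=0 W=0
Move 4: W@(2,0) -> caps B=0 W=0
Move 5: B@(2,1) -> caps B=0 W=0
Move 6: W@(0,1) -> caps B=0 W=0
Move 7: B@(3,2) -> caps B=0 W=0
Move 8: W@(1,1) -> caps B=0 W=0
Move 9: B@(0,3) -> caps B=0 W=0
Move 10: W@(2,3) -> caps B=0 W=0
Move 11: B@(3,0) -> caps B=1 W=0

Answer: .W.B
BW.W
.B.W
BBB.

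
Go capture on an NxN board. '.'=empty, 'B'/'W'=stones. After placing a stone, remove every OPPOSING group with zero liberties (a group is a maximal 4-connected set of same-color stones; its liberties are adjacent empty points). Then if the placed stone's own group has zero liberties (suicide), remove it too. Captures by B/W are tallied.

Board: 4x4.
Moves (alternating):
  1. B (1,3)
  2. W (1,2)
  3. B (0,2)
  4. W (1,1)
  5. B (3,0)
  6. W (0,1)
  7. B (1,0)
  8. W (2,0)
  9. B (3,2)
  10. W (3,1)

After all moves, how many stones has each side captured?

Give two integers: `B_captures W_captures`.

Move 1: B@(1,3) -> caps B=0 W=0
Move 2: W@(1,2) -> caps B=0 W=0
Move 3: B@(0,2) -> caps B=0 W=0
Move 4: W@(1,1) -> caps B=0 W=0
Move 5: B@(3,0) -> caps B=0 W=0
Move 6: W@(0,1) -> caps B=0 W=0
Move 7: B@(1,0) -> caps B=0 W=0
Move 8: W@(2,0) -> caps B=0 W=0
Move 9: B@(3,2) -> caps B=0 W=0
Move 10: W@(3,1) -> caps B=0 W=1

Answer: 0 1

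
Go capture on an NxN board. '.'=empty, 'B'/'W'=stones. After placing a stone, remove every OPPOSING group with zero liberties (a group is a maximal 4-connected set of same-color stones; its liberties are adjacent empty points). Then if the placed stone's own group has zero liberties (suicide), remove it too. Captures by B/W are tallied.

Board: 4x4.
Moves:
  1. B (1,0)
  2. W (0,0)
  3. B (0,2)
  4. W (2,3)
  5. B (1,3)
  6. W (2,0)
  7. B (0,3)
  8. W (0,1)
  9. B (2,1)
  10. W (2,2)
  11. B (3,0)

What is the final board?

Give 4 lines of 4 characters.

Move 1: B@(1,0) -> caps B=0 W=0
Move 2: W@(0,0) -> caps B=0 W=0
Move 3: B@(0,2) -> caps B=0 W=0
Move 4: W@(2,3) -> caps B=0 W=0
Move 5: B@(1,3) -> caps B=0 W=0
Move 6: W@(2,0) -> caps B=0 W=0
Move 7: B@(0,3) -> caps B=0 W=0
Move 8: W@(0,1) -> caps B=0 W=0
Move 9: B@(2,1) -> caps B=0 W=0
Move 10: W@(2,2) -> caps B=0 W=0
Move 11: B@(3,0) -> caps B=1 W=0

Answer: WWBB
B..B
.BWW
B...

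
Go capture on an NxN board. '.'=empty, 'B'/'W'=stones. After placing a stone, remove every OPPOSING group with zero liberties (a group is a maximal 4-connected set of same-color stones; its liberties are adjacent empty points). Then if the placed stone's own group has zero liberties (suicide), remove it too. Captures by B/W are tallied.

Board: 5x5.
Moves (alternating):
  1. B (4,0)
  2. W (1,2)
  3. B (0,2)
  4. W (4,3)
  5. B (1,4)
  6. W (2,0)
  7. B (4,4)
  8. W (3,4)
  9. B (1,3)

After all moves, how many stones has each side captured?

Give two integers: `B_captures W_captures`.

Answer: 0 1

Derivation:
Move 1: B@(4,0) -> caps B=0 W=0
Move 2: W@(1,2) -> caps B=0 W=0
Move 3: B@(0,2) -> caps B=0 W=0
Move 4: W@(4,3) -> caps B=0 W=0
Move 5: B@(1,4) -> caps B=0 W=0
Move 6: W@(2,0) -> caps B=0 W=0
Move 7: B@(4,4) -> caps B=0 W=0
Move 8: W@(3,4) -> caps B=0 W=1
Move 9: B@(1,3) -> caps B=0 W=1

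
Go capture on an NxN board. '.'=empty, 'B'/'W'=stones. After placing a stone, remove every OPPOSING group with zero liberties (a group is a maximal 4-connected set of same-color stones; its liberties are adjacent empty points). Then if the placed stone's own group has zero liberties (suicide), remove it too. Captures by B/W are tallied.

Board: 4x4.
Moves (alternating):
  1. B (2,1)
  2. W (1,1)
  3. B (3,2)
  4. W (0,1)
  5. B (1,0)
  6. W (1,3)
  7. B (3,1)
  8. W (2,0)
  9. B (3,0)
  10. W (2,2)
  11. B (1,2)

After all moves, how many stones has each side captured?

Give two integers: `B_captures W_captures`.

Move 1: B@(2,1) -> caps B=0 W=0
Move 2: W@(1,1) -> caps B=0 W=0
Move 3: B@(3,2) -> caps B=0 W=0
Move 4: W@(0,1) -> caps B=0 W=0
Move 5: B@(1,0) -> caps B=0 W=0
Move 6: W@(1,3) -> caps B=0 W=0
Move 7: B@(3,1) -> caps B=0 W=0
Move 8: W@(2,0) -> caps B=0 W=0
Move 9: B@(3,0) -> caps B=1 W=0
Move 10: W@(2,2) -> caps B=1 W=0
Move 11: B@(1,2) -> caps B=1 W=0

Answer: 1 0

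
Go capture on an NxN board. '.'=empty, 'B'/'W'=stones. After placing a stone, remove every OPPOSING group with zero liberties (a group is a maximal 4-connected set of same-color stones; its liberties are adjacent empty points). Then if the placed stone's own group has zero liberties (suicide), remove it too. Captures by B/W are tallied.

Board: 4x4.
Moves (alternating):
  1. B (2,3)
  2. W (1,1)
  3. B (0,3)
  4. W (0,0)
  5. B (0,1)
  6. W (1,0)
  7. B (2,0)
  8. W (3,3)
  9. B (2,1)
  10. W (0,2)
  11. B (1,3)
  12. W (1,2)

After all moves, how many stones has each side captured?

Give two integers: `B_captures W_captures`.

Answer: 0 1

Derivation:
Move 1: B@(2,3) -> caps B=0 W=0
Move 2: W@(1,1) -> caps B=0 W=0
Move 3: B@(0,3) -> caps B=0 W=0
Move 4: W@(0,0) -> caps B=0 W=0
Move 5: B@(0,1) -> caps B=0 W=0
Move 6: W@(1,0) -> caps B=0 W=0
Move 7: B@(2,0) -> caps B=0 W=0
Move 8: W@(3,3) -> caps B=0 W=0
Move 9: B@(2,1) -> caps B=0 W=0
Move 10: W@(0,2) -> caps B=0 W=1
Move 11: B@(1,3) -> caps B=0 W=1
Move 12: W@(1,2) -> caps B=0 W=1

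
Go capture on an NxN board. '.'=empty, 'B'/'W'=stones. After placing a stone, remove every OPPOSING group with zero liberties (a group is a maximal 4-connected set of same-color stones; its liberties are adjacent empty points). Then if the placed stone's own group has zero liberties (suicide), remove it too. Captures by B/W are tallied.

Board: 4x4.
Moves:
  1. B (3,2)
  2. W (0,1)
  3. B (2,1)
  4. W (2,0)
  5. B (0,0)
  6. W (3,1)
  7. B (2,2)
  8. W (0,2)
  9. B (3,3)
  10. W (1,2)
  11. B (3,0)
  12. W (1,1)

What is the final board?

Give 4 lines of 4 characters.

Move 1: B@(3,2) -> caps B=0 W=0
Move 2: W@(0,1) -> caps B=0 W=0
Move 3: B@(2,1) -> caps B=0 W=0
Move 4: W@(2,0) -> caps B=0 W=0
Move 5: B@(0,0) -> caps B=0 W=0
Move 6: W@(3,1) -> caps B=0 W=0
Move 7: B@(2,2) -> caps B=0 W=0
Move 8: W@(0,2) -> caps B=0 W=0
Move 9: B@(3,3) -> caps B=0 W=0
Move 10: W@(1,2) -> caps B=0 W=0
Move 11: B@(3,0) -> caps B=1 W=0
Move 12: W@(1,1) -> caps B=1 W=0

Answer: BWW.
.WW.
WBB.
B.BB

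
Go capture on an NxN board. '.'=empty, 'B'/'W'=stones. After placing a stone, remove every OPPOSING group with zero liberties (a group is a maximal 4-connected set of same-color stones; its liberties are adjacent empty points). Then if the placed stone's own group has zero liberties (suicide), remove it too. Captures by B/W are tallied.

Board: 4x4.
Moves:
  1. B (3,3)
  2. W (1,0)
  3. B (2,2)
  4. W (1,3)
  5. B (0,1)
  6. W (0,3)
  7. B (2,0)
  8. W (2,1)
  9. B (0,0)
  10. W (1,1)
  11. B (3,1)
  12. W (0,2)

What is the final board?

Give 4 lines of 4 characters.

Answer: ..WW
WW.W
BWB.
.B.B

Derivation:
Move 1: B@(3,3) -> caps B=0 W=0
Move 2: W@(1,0) -> caps B=0 W=0
Move 3: B@(2,2) -> caps B=0 W=0
Move 4: W@(1,3) -> caps B=0 W=0
Move 5: B@(0,1) -> caps B=0 W=0
Move 6: W@(0,3) -> caps B=0 W=0
Move 7: B@(2,0) -> caps B=0 W=0
Move 8: W@(2,1) -> caps B=0 W=0
Move 9: B@(0,0) -> caps B=0 W=0
Move 10: W@(1,1) -> caps B=0 W=0
Move 11: B@(3,1) -> caps B=0 W=0
Move 12: W@(0,2) -> caps B=0 W=2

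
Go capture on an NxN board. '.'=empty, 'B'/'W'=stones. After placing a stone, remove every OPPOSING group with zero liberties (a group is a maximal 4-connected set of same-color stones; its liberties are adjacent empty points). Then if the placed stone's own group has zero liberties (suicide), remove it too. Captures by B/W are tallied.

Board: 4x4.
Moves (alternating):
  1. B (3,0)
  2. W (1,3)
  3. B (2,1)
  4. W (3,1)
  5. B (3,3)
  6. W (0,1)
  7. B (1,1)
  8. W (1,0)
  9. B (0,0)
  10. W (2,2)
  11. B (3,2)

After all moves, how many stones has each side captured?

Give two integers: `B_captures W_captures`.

Answer: 1 0

Derivation:
Move 1: B@(3,0) -> caps B=0 W=0
Move 2: W@(1,3) -> caps B=0 W=0
Move 3: B@(2,1) -> caps B=0 W=0
Move 4: W@(3,1) -> caps B=0 W=0
Move 5: B@(3,3) -> caps B=0 W=0
Move 6: W@(0,1) -> caps B=0 W=0
Move 7: B@(1,1) -> caps B=0 W=0
Move 8: W@(1,0) -> caps B=0 W=0
Move 9: B@(0,0) -> caps B=0 W=0
Move 10: W@(2,2) -> caps B=0 W=0
Move 11: B@(3,2) -> caps B=1 W=0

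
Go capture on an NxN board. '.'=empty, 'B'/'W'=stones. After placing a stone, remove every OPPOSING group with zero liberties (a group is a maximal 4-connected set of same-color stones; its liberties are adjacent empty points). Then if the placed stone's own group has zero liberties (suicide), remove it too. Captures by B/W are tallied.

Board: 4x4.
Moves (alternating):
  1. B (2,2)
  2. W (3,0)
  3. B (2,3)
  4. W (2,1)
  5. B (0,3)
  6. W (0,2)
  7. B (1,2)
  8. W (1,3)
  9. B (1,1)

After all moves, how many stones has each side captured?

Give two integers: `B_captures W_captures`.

Move 1: B@(2,2) -> caps B=0 W=0
Move 2: W@(3,0) -> caps B=0 W=0
Move 3: B@(2,3) -> caps B=0 W=0
Move 4: W@(2,1) -> caps B=0 W=0
Move 5: B@(0,3) -> caps B=0 W=0
Move 6: W@(0,2) -> caps B=0 W=0
Move 7: B@(1,2) -> caps B=0 W=0
Move 8: W@(1,3) -> caps B=0 W=1
Move 9: B@(1,1) -> caps B=0 W=1

Answer: 0 1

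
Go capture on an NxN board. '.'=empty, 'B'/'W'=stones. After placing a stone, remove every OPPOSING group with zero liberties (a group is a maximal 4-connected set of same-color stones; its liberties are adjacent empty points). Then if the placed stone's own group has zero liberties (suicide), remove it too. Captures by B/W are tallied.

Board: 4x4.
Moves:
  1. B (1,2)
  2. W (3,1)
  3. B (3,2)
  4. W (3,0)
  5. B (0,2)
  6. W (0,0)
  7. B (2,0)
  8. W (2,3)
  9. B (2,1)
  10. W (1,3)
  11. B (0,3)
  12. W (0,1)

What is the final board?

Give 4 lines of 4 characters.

Move 1: B@(1,2) -> caps B=0 W=0
Move 2: W@(3,1) -> caps B=0 W=0
Move 3: B@(3,2) -> caps B=0 W=0
Move 4: W@(3,0) -> caps B=0 W=0
Move 5: B@(0,2) -> caps B=0 W=0
Move 6: W@(0,0) -> caps B=0 W=0
Move 7: B@(2,0) -> caps B=0 W=0
Move 8: W@(2,3) -> caps B=0 W=0
Move 9: B@(2,1) -> caps B=2 W=0
Move 10: W@(1,3) -> caps B=2 W=0
Move 11: B@(0,3) -> caps B=2 W=0
Move 12: W@(0,1) -> caps B=2 W=0

Answer: WWBB
..BW
BB.W
..B.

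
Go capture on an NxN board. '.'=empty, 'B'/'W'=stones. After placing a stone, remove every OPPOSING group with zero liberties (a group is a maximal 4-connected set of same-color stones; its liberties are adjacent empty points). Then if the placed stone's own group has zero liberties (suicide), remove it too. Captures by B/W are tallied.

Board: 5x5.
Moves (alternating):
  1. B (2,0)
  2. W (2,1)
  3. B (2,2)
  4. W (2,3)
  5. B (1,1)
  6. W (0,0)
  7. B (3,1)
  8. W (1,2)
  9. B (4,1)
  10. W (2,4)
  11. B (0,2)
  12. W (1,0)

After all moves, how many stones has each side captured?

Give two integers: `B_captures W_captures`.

Move 1: B@(2,0) -> caps B=0 W=0
Move 2: W@(2,1) -> caps B=0 W=0
Move 3: B@(2,2) -> caps B=0 W=0
Move 4: W@(2,3) -> caps B=0 W=0
Move 5: B@(1,1) -> caps B=0 W=0
Move 6: W@(0,0) -> caps B=0 W=0
Move 7: B@(3,1) -> caps B=1 W=0
Move 8: W@(1,2) -> caps B=1 W=0
Move 9: B@(4,1) -> caps B=1 W=0
Move 10: W@(2,4) -> caps B=1 W=0
Move 11: B@(0,2) -> caps B=1 W=0
Move 12: W@(1,0) -> caps B=1 W=0

Answer: 1 0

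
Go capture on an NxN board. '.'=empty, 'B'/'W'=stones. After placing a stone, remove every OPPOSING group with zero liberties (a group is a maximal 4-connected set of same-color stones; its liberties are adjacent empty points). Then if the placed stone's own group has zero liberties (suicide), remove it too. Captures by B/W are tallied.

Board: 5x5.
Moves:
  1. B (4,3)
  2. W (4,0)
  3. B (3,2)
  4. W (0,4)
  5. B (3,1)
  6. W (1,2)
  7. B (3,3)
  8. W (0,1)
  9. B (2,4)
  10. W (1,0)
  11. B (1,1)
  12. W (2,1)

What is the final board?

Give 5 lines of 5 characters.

Answer: .W..W
W.W..
.W..B
.BBB.
W..B.

Derivation:
Move 1: B@(4,3) -> caps B=0 W=0
Move 2: W@(4,0) -> caps B=0 W=0
Move 3: B@(3,2) -> caps B=0 W=0
Move 4: W@(0,4) -> caps B=0 W=0
Move 5: B@(3,1) -> caps B=0 W=0
Move 6: W@(1,2) -> caps B=0 W=0
Move 7: B@(3,3) -> caps B=0 W=0
Move 8: W@(0,1) -> caps B=0 W=0
Move 9: B@(2,4) -> caps B=0 W=0
Move 10: W@(1,0) -> caps B=0 W=0
Move 11: B@(1,1) -> caps B=0 W=0
Move 12: W@(2,1) -> caps B=0 W=1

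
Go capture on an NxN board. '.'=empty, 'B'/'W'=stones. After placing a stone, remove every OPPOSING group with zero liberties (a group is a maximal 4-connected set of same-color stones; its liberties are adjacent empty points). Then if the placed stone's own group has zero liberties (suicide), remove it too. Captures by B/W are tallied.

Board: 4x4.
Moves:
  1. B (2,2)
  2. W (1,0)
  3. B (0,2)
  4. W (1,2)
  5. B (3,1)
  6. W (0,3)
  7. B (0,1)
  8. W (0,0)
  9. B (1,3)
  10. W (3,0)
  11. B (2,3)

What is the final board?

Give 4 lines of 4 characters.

Answer: WBB.
W.WB
..BB
WB..

Derivation:
Move 1: B@(2,2) -> caps B=0 W=0
Move 2: W@(1,0) -> caps B=0 W=0
Move 3: B@(0,2) -> caps B=0 W=0
Move 4: W@(1,2) -> caps B=0 W=0
Move 5: B@(3,1) -> caps B=0 W=0
Move 6: W@(0,3) -> caps B=0 W=0
Move 7: B@(0,1) -> caps B=0 W=0
Move 8: W@(0,0) -> caps B=0 W=0
Move 9: B@(1,3) -> caps B=1 W=0
Move 10: W@(3,0) -> caps B=1 W=0
Move 11: B@(2,3) -> caps B=1 W=0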